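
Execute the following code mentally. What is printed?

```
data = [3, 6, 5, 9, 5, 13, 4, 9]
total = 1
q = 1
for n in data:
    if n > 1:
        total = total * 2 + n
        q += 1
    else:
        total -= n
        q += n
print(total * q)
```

n=3: >1, total = 1*2+3 = 5; q=2
n=6: >1, total = 5*2+6 = 16; q=3
n=5: >1, total = 16*2+5 = 37; q=4
n=9: >1, total = 37*2+9 = 83; q=5
n=5: >1, total = 83*2+5 = 171; q=6
n=13: >1, total = 171*2+13 = 355; q=7
n=4: >1, total = 355*2+4 = 714; q=8
n=9: >1, total = 714*2+9 = 1437; q=9
total*q = 1437*9 = 12933

12933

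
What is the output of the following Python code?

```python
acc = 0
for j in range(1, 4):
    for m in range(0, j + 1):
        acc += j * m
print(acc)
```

25

j=1,m=0: acc = 0+0 = 0
j=1,m=1: acc = 0+1 = 1
j=2,m=0: acc = 1+0 = 1
j=2,m=1: acc = 1+2 = 3
j=2,m=2: acc = 3+4 = 7
j=3,m=0: acc = 7+0 = 7
j=3,m=1: acc = 7+3 = 10
j=3,m=2: acc = 10+6 = 16
j=3,m=3: acc = 16+9 = 25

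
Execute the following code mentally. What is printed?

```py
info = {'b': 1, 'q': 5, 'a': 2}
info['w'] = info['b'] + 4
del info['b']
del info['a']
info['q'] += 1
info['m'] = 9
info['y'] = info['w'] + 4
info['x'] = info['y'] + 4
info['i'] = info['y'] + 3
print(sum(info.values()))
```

info['w'] = info['b']+4 = 5 → {'b': 1, 'q': 5, 'a': 2, 'w': 5}
del 'b' → {'q': 5, 'a': 2, 'w': 5}
del 'a' → {'q': 5, 'w': 5}
info['q'] = 5+1 = 6 → {'q': 6, 'w': 5}
info['m'] = 9 → {'q': 6, 'w': 5, 'm': 9}
info['y'] = info['w']+4 = 9 → {'q': 6, 'w': 5, 'm': 9, 'y': 9}
info['x'] = info['y']+4 = 13 → {'q': 6, 'w': 5, 'm': 9, 'y': 9, 'x': 13}
info['i'] = info['y']+3 = 12 → {'q': 6, 'w': 5, 'm': 9, 'y': 9, 'x': 13, 'i': 12}
sum of values = 54

54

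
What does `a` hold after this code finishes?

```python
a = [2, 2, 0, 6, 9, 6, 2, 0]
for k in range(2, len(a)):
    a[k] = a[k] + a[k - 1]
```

k=2: a[2] = 0+2 = 2 → [2, 2, 2, 6, 9, 6, 2, 0]
k=3: a[3] = 6+2 = 8 → [2, 2, 2, 8, 9, 6, 2, 0]
k=4: a[4] = 9+8 = 17 → [2, 2, 2, 8, 17, 6, 2, 0]
k=5: a[5] = 6+17 = 23 → [2, 2, 2, 8, 17, 23, 2, 0]
k=6: a[6] = 2+23 = 25 → [2, 2, 2, 8, 17, 23, 25, 0]
k=7: a[7] = 0+25 = 25 → [2, 2, 2, 8, 17, 23, 25, 25]

[2, 2, 2, 8, 17, 23, 25, 25]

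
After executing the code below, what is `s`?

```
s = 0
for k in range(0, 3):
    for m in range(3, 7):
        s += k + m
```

66

k=0,m=3: s = 0+3 = 3
k=0,m=4: s = 3+4 = 7
k=0,m=5: s = 7+5 = 12
k=0,m=6: s = 12+6 = 18
k=1,m=3: s = 18+4 = 22
k=1,m=4: s = 22+5 = 27
k=1,m=5: s = 27+6 = 33
k=1,m=6: s = 33+7 = 40
k=2,m=3: s = 40+5 = 45
k=2,m=4: s = 45+6 = 51
k=2,m=5: s = 51+7 = 58
k=2,m=6: s = 58+8 = 66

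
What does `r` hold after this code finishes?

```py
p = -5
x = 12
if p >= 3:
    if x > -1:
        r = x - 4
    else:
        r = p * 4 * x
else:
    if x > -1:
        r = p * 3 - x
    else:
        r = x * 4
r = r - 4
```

-31

p=-5, x=12
p >= 3 is False; x > -1 is True
→ r = p * 3 - x = -27
r = (-27)-4 = -31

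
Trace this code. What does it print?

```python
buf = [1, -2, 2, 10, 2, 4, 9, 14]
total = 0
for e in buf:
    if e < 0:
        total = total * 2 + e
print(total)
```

-2

e=1: not <0
e=-2: <0, total = 0*2+(-2) = -2
e=2: not <0
e=10: not <0
e=2: not <0
e=4: not <0
e=9: not <0
e=14: not <0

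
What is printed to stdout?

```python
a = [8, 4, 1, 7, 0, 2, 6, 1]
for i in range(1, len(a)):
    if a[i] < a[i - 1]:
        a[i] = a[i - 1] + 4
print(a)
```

[8, 12, 16, 20, 24, 28, 32, 36]

i=1: 4<8, a[1] = 8+4 = 12 → [8, 12, 1, 7, 0, 2, 6, 1]
i=2: 1<12, a[2] = 12+4 = 16 → [8, 12, 16, 7, 0, 2, 6, 1]
i=3: 7<16, a[3] = 16+4 = 20 → [8, 12, 16, 20, 0, 2, 6, 1]
i=4: 0<20, a[4] = 20+4 = 24 → [8, 12, 16, 20, 24, 2, 6, 1]
i=5: 2<24, a[5] = 24+4 = 28 → [8, 12, 16, 20, 24, 28, 6, 1]
i=6: 6<28, a[6] = 28+4 = 32 → [8, 12, 16, 20, 24, 28, 32, 1]
i=7: 1<32, a[7] = 32+4 = 36 → [8, 12, 16, 20, 24, 28, 32, 36]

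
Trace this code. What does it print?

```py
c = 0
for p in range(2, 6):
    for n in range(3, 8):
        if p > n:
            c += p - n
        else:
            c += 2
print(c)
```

p=2,n=3: not 2>3, c = 0+2 = 2
p=2,n=4: not 2>4, c = 2+2 = 4
p=2,n=5: not 2>5, c = 4+2 = 6
p=2,n=6: not 2>6, c = 6+2 = 8
p=2,n=7: not 2>7, c = 8+2 = 10
p=3,n=3: not 3>3, c = 10+2 = 12
p=3,n=4: not 3>4, c = 12+2 = 14
p=3,n=5: not 3>5, c = 14+2 = 16
p=3,n=6: not 3>6, c = 16+2 = 18
p=3,n=7: not 3>7, c = 18+2 = 20
p=4,n=3: 4>3, c = 20+1 = 21
p=4,n=4: not 4>4, c = 21+2 = 23
p=4,n=5: not 4>5, c = 23+2 = 25
p=4,n=6: not 4>6, c = 25+2 = 27
p=4,n=7: not 4>7, c = 27+2 = 29
p=5,n=3: 5>3, c = 29+2 = 31
p=5,n=4: 5>4, c = 31+1 = 32
p=5,n=5: not 5>5, c = 32+2 = 34
p=5,n=6: not 5>6, c = 34+2 = 36
p=5,n=7: not 5>7, c = 36+2 = 38

38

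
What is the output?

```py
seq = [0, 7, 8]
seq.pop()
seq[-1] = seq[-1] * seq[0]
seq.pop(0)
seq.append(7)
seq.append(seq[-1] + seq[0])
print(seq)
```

pop() removes 8 → [0, 7]
seq[-1] = seq[-1]*seq[0] = 7*0 = 0 → [0, 0]
pop(0) removes 0 → [0]
append 7 → [0, 7]
append seq[-1]+seq[0] = 7+0 = 7 → [0, 7, 7]

[0, 7, 7]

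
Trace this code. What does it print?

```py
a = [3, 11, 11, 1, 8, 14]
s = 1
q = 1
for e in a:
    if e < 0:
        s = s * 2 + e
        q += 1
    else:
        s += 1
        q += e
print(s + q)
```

e=3: not <0, s = 1+1 = 2; q=4
e=11: not <0, s = 2+1 = 3; q=15
e=11: not <0, s = 3+1 = 4; q=26
e=1: not <0, s = 4+1 = 5; q=27
e=8: not <0, s = 5+1 = 6; q=35
e=14: not <0, s = 6+1 = 7; q=49
s+q = 7+49 = 56

56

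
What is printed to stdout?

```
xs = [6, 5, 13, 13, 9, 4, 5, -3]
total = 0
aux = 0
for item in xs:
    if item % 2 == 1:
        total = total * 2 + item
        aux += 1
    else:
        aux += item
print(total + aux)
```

531

item=6: not odd; aux=6
item=5: odd, total = 0*2+5 = 5; aux=7
item=13: odd, total = 5*2+13 = 23; aux=8
item=13: odd, total = 23*2+13 = 59; aux=9
item=9: odd, total = 59*2+9 = 127; aux=10
item=4: not odd; aux=14
item=5: odd, total = 127*2+5 = 259; aux=15
item=-3: odd, total = 259*2+(-3) = 515; aux=16
total+aux = 515+16 = 531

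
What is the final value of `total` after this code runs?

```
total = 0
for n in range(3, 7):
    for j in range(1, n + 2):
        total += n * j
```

n=3,j=1: total = 0+3 = 3
n=3,j=2: total = 3+6 = 9
n=3,j=3: total = 9+9 = 18
n=3,j=4: total = 18+12 = 30
n=4,j=1: total = 30+4 = 34
n=4,j=2: total = 34+8 = 42
n=4,j=3: total = 42+12 = 54
n=4,j=4: total = 54+16 = 70
n=4,j=5: total = 70+20 = 90
n=5,j=1: total = 90+5 = 95
n=5,j=2: total = 95+10 = 105
n=5,j=3: total = 105+15 = 120
n=5,j=4: total = 120+20 = 140
n=5,j=5: total = 140+25 = 165
n=5,j=6: total = 165+30 = 195
n=6,j=1: total = 195+6 = 201
n=6,j=2: total = 201+12 = 213
n=6,j=3: total = 213+18 = 231
n=6,j=4: total = 231+24 = 255
n=6,j=5: total = 255+30 = 285
n=6,j=6: total = 285+36 = 321
n=6,j=7: total = 321+42 = 363

363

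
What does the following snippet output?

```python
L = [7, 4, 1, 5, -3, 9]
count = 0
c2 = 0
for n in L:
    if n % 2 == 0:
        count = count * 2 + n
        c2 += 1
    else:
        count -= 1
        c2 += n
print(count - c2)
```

n=7: not even, count = 0-1 = -1; c2=7
n=4: even, count = (-1)*2+4 = 2; c2=8
n=1: not even, count = 2-1 = 1; c2=9
n=5: not even, count = 1-1 = 0; c2=14
n=-3: not even, count = 0-1 = -1; c2=11
n=9: not even, count = (-1)-1 = -2; c2=20
count-c2 = (-2)-20 = -22

-22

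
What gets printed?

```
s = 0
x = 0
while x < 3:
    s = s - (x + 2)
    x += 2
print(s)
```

x=0: s = 0-2 = -2
x=2: s = (-2)-4 = -6

-6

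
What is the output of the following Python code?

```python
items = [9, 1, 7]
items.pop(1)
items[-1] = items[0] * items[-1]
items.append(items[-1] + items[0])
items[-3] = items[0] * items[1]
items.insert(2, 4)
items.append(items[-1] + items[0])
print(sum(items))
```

pop(1) removes 1 → [9, 7]
items[-1] = items[0]*items[-1] = 9*7 = 63 → [9, 63]
append items[-1]+items[0] = 63+9 = 72 → [9, 63, 72]
items[-3] = items[0]*items[1] = 9*63 = 567 → [567, 63, 72]
insert 4 at 2 → [567, 63, 4, 72]
append items[-1]+items[0] = 72+567 = 639 → [567, 63, 4, 72, 639]
sum = 1345

1345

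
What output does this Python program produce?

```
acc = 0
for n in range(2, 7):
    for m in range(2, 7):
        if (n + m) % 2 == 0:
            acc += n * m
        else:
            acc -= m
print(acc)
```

n=2,m=2: even sum, acc = 0+4 = 4
n=2,m=3: odd sum, acc = 4-3 = 1
n=2,m=4: even sum, acc = 1+8 = 9
n=2,m=5: odd sum, acc = 9-5 = 4
n=2,m=6: even sum, acc = 4+12 = 16
n=3,m=2: odd sum, acc = 16-2 = 14
n=3,m=3: even sum, acc = 14+9 = 23
n=3,m=4: odd sum, acc = 23-4 = 19
n=3,m=5: even sum, acc = 19+15 = 34
n=3,m=6: odd sum, acc = 34-6 = 28
n=4,m=2: even sum, acc = 28+8 = 36
n=4,m=3: odd sum, acc = 36-3 = 33
n=4,m=4: even sum, acc = 33+16 = 49
n=4,m=5: odd sum, acc = 49-5 = 44
n=4,m=6: even sum, acc = 44+24 = 68
n=5,m=2: odd sum, acc = 68-2 = 66
n=5,m=3: even sum, acc = 66+15 = 81
n=5,m=4: odd sum, acc = 81-4 = 77
n=5,m=5: even sum, acc = 77+25 = 102
n=5,m=6: odd sum, acc = 102-6 = 96
n=6,m=2: even sum, acc = 96+12 = 108
n=6,m=3: odd sum, acc = 108-3 = 105
n=6,m=4: even sum, acc = 105+24 = 129
n=6,m=5: odd sum, acc = 129-5 = 124
n=6,m=6: even sum, acc = 124+36 = 160

160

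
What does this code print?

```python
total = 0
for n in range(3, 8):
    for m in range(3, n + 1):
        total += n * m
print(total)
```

n=3,m=3: total = 0+9 = 9
n=4,m=3: total = 9+12 = 21
n=4,m=4: total = 21+16 = 37
n=5,m=3: total = 37+15 = 52
n=5,m=4: total = 52+20 = 72
n=5,m=5: total = 72+25 = 97
n=6,m=3: total = 97+18 = 115
n=6,m=4: total = 115+24 = 139
n=6,m=5: total = 139+30 = 169
n=6,m=6: total = 169+36 = 205
n=7,m=3: total = 205+21 = 226
n=7,m=4: total = 226+28 = 254
n=7,m=5: total = 254+35 = 289
n=7,m=6: total = 289+42 = 331
n=7,m=7: total = 331+49 = 380

380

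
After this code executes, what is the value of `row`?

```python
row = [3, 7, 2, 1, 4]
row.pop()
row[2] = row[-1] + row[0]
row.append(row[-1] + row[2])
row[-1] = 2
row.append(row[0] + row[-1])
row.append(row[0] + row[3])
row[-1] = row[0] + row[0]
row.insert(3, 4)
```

[3, 7, 4, 4, 1, 2, 5, 6]

pop() removes 4 → [3, 7, 2, 1]
row[2] = row[-1]+row[0] = 1+3 = 4 → [3, 7, 4, 1]
append row[-1]+row[2] = 1+4 = 5 → [3, 7, 4, 1, 5]
row[-1] = 2 → [3, 7, 4, 1, 2]
append row[0]+row[-1] = 3+2 = 5 → [3, 7, 4, 1, 2, 5]
append row[0]+row[3] = 3+1 = 4 → [3, 7, 4, 1, 2, 5, 4]
row[-1] = row[0]+row[0] = 3+3 = 6 → [3, 7, 4, 1, 2, 5, 6]
insert 4 at 3 → [3, 7, 4, 4, 1, 2, 5, 6]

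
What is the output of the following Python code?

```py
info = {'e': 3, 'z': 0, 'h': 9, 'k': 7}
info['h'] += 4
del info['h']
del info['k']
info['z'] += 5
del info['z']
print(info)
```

{'e': 3}

info['h'] = 9+4 = 13 → {'e': 3, 'z': 0, 'h': 13, 'k': 7}
del 'h' → {'e': 3, 'z': 0, 'k': 7}
del 'k' → {'e': 3, 'z': 0}
info['z'] = 0+5 = 5 → {'e': 3, 'z': 5}
del 'z' → {'e': 3}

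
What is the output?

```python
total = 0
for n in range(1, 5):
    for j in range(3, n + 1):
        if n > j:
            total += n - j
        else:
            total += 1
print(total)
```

n=3,j=3: not 3>3, total = 0+1 = 1
n=4,j=3: 4>3, total = 1+1 = 2
n=4,j=4: not 4>4, total = 2+1 = 3

3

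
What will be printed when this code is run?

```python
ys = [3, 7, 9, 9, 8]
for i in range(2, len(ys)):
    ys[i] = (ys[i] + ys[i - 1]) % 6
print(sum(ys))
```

18

i=2: ys[2] = (9+7)%6 = 4 → [3, 7, 4, 9, 8]
i=3: ys[3] = (9+4)%6 = 1 → [3, 7, 4, 1, 8]
i=4: ys[4] = (8+1)%6 = 3 → [3, 7, 4, 1, 3]
sum = 18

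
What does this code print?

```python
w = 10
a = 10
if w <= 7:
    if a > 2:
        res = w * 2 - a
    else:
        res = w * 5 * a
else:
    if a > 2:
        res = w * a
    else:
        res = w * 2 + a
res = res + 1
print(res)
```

101

w=10, a=10
w <= 7 is False; a > 2 is True
→ res = w * a = 100
res = 100+1 = 101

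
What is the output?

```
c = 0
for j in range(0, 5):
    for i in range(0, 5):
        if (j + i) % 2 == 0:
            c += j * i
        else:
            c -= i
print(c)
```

28

j=0,i=0: even sum, c = 0+0 = 0
j=0,i=1: odd sum, c = 0-1 = -1
j=0,i=2: even sum, c = (-1)+0 = -1
j=0,i=3: odd sum, c = (-1)-3 = -4
j=0,i=4: even sum, c = (-4)+0 = -4
j=1,i=0: odd sum, c = (-4)-0 = -4
j=1,i=1: even sum, c = (-4)+1 = -3
j=1,i=2: odd sum, c = (-3)-2 = -5
j=1,i=3: even sum, c = (-5)+3 = -2
j=1,i=4: odd sum, c = (-2)-4 = -6
j=2,i=0: even sum, c = (-6)+0 = -6
j=2,i=1: odd sum, c = (-6)-1 = -7
j=2,i=2: even sum, c = (-7)+4 = -3
j=2,i=3: odd sum, c = (-3)-3 = -6
j=2,i=4: even sum, c = (-6)+8 = 2
j=3,i=0: odd sum, c = 2-0 = 2
j=3,i=1: even sum, c = 2+3 = 5
j=3,i=2: odd sum, c = 5-2 = 3
j=3,i=3: even sum, c = 3+9 = 12
j=3,i=4: odd sum, c = 12-4 = 8
j=4,i=0: even sum, c = 8+0 = 8
j=4,i=1: odd sum, c = 8-1 = 7
j=4,i=2: even sum, c = 7+8 = 15
j=4,i=3: odd sum, c = 15-3 = 12
j=4,i=4: even sum, c = 12+16 = 28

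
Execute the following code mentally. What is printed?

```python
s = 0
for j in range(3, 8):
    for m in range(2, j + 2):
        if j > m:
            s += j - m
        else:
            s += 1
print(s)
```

j=3,m=2: 3>2, s = 0+1 = 1
j=3,m=3: not 3>3, s = 1+1 = 2
j=3,m=4: not 3>4, s = 2+1 = 3
j=4,m=2: 4>2, s = 3+2 = 5
j=4,m=3: 4>3, s = 5+1 = 6
j=4,m=4: not 4>4, s = 6+1 = 7
j=4,m=5: not 4>5, s = 7+1 = 8
j=5,m=2: 5>2, s = 8+3 = 11
j=5,m=3: 5>3, s = 11+2 = 13
j=5,m=4: 5>4, s = 13+1 = 14
j=5,m=5: not 5>5, s = 14+1 = 15
j=5,m=6: not 5>6, s = 15+1 = 16
j=6,m=2: 6>2, s = 16+4 = 20
j=6,m=3: 6>3, s = 20+3 = 23
j=6,m=4: 6>4, s = 23+2 = 25
j=6,m=5: 6>5, s = 25+1 = 26
j=6,m=6: not 6>6, s = 26+1 = 27
j=6,m=7: not 6>7, s = 27+1 = 28
j=7,m=2: 7>2, s = 28+5 = 33
j=7,m=3: 7>3, s = 33+4 = 37
j=7,m=4: 7>4, s = 37+3 = 40
j=7,m=5: 7>5, s = 40+2 = 42
j=7,m=6: 7>6, s = 42+1 = 43
j=7,m=7: not 7>7, s = 43+1 = 44
j=7,m=8: not 7>8, s = 44+1 = 45

45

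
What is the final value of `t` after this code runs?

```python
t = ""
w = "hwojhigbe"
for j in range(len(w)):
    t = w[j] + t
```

'ebgihjowh'

j=0: prepend 'h' → 'h'
j=1: prepend 'w' → 'wh'
j=2: prepend 'o' → 'owh'
j=3: prepend 'j' → 'jowh'
j=4: prepend 'h' → 'hjowh'
j=5: prepend 'i' → 'ihjowh'
j=6: prepend 'g' → 'gihjowh'
j=7: prepend 'b' → 'bgihjowh'
j=8: prepend 'e' → 'ebgihjowh'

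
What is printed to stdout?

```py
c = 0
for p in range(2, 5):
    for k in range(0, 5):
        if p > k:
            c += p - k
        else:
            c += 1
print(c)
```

p=2,k=0: 2>0, c = 0+2 = 2
p=2,k=1: 2>1, c = 2+1 = 3
p=2,k=2: not 2>2, c = 3+1 = 4
p=2,k=3: not 2>3, c = 4+1 = 5
p=2,k=4: not 2>4, c = 5+1 = 6
p=3,k=0: 3>0, c = 6+3 = 9
p=3,k=1: 3>1, c = 9+2 = 11
p=3,k=2: 3>2, c = 11+1 = 12
p=3,k=3: not 3>3, c = 12+1 = 13
p=3,k=4: not 3>4, c = 13+1 = 14
p=4,k=0: 4>0, c = 14+4 = 18
p=4,k=1: 4>1, c = 18+3 = 21
p=4,k=2: 4>2, c = 21+2 = 23
p=4,k=3: 4>3, c = 23+1 = 24
p=4,k=4: not 4>4, c = 24+1 = 25

25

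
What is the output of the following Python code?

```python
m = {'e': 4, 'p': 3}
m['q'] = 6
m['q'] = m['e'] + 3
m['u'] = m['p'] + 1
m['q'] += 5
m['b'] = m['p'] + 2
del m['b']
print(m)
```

m['q'] = 6 → {'e': 4, 'p': 3, 'q': 6}
m['q'] = m['e']+3 = 7 → {'e': 4, 'p': 3, 'q': 7}
m['u'] = m['p']+1 = 4 → {'e': 4, 'p': 3, 'q': 7, 'u': 4}
m['q'] = 7+5 = 12 → {'e': 4, 'p': 3, 'q': 12, 'u': 4}
m['b'] = m['p']+2 = 5 → {'e': 4, 'p': 3, 'q': 12, 'u': 4, 'b': 5}
del 'b' → {'e': 4, 'p': 3, 'q': 12, 'u': 4}

{'e': 4, 'p': 3, 'q': 12, 'u': 4}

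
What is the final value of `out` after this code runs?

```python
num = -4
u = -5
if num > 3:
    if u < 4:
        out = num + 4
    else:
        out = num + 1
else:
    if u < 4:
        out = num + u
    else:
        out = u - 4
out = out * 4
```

-36

num=-4, u=-5
num > 3 is False; u < 4 is True
→ out = num + u = -9
out = (-9)*4 = -36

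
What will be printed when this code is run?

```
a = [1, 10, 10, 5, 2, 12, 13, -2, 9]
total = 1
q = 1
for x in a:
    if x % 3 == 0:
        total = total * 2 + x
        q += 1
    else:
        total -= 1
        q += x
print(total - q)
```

x=1: not %3==0, total = 1-1 = 0; q=2
x=10: not %3==0, total = 0-1 = -1; q=12
x=10: not %3==0, total = (-1)-1 = -2; q=22
x=5: not %3==0, total = (-2)-1 = -3; q=27
x=2: not %3==0, total = (-3)-1 = -4; q=29
x=12: %3==0, total = (-4)*2+12 = 4; q=30
x=13: not %3==0, total = 4-1 = 3; q=43
x=-2: not %3==0, total = 3-1 = 2; q=41
x=9: %3==0, total = 2*2+9 = 13; q=42
total-q = 13-42 = -29

-29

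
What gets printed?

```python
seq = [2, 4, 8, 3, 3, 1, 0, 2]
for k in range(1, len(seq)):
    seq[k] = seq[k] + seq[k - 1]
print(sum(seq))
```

124

k=1: seq[1] = 4+2 = 6 → [2, 6, 8, 3, 3, 1, 0, 2]
k=2: seq[2] = 8+6 = 14 → [2, 6, 14, 3, 3, 1, 0, 2]
k=3: seq[3] = 3+14 = 17 → [2, 6, 14, 17, 3, 1, 0, 2]
k=4: seq[4] = 3+17 = 20 → [2, 6, 14, 17, 20, 1, 0, 2]
k=5: seq[5] = 1+20 = 21 → [2, 6, 14, 17, 20, 21, 0, 2]
k=6: seq[6] = 0+21 = 21 → [2, 6, 14, 17, 20, 21, 21, 2]
k=7: seq[7] = 2+21 = 23 → [2, 6, 14, 17, 20, 21, 21, 23]
sum = 124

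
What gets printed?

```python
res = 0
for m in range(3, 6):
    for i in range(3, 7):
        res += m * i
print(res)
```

216

m=3,i=3: res = 0+9 = 9
m=3,i=4: res = 9+12 = 21
m=3,i=5: res = 21+15 = 36
m=3,i=6: res = 36+18 = 54
m=4,i=3: res = 54+12 = 66
m=4,i=4: res = 66+16 = 82
m=4,i=5: res = 82+20 = 102
m=4,i=6: res = 102+24 = 126
m=5,i=3: res = 126+15 = 141
m=5,i=4: res = 141+20 = 161
m=5,i=5: res = 161+25 = 186
m=5,i=6: res = 186+30 = 216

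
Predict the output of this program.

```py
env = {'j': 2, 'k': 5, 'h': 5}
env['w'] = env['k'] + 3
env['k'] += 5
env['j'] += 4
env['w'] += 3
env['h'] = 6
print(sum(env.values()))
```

env['w'] = env['k']+3 = 8 → {'j': 2, 'k': 5, 'h': 5, 'w': 8}
env['k'] = 5+5 = 10 → {'j': 2, 'k': 10, 'h': 5, 'w': 8}
env['j'] = 2+4 = 6 → {'j': 6, 'k': 10, 'h': 5, 'w': 8}
env['w'] = 8+3 = 11 → {'j': 6, 'k': 10, 'h': 5, 'w': 11}
env['h'] = 6 → {'j': 6, 'k': 10, 'h': 6, 'w': 11}
sum of values = 33

33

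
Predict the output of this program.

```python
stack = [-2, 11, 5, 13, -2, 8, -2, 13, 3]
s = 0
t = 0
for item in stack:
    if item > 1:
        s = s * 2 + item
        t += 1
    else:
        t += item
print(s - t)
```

item=-2: not >1; t=-2
item=11: >1, s = 0*2+11 = 11; t=-1
item=5: >1, s = 11*2+5 = 27; t=0
item=13: >1, s = 27*2+13 = 67; t=1
item=-2: not >1; t=-1
item=8: >1, s = 67*2+8 = 142; t=0
item=-2: not >1; t=-2
item=13: >1, s = 142*2+13 = 297; t=-1
item=3: >1, s = 297*2+3 = 597; t=0
s-t = 597-0 = 597

597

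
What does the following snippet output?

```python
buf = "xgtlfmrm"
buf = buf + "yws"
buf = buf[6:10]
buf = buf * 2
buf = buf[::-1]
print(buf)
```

wymrwymr

+ 'yws' → 'xgtlfmrmyws'
slice [6:10] → 'rmyw'
repeat ×2 → 'rmywrmyw'
reverse → 'wymrwymr'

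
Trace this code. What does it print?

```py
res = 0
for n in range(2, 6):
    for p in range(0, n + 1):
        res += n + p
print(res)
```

n=2,p=0: res = 0+2 = 2
n=2,p=1: res = 2+3 = 5
n=2,p=2: res = 5+4 = 9
n=3,p=0: res = 9+3 = 12
n=3,p=1: res = 12+4 = 16
n=3,p=2: res = 16+5 = 21
n=3,p=3: res = 21+6 = 27
n=4,p=0: res = 27+4 = 31
n=4,p=1: res = 31+5 = 36
n=4,p=2: res = 36+6 = 42
n=4,p=3: res = 42+7 = 49
n=4,p=4: res = 49+8 = 57
n=5,p=0: res = 57+5 = 62
n=5,p=1: res = 62+6 = 68
n=5,p=2: res = 68+7 = 75
n=5,p=3: res = 75+8 = 83
n=5,p=4: res = 83+9 = 92
n=5,p=5: res = 92+10 = 102

102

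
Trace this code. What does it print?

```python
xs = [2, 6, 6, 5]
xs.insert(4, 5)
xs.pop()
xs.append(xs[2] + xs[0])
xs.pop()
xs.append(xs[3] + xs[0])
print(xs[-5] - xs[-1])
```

insert 5 at 4 → [2, 6, 6, 5, 5]
pop() removes 5 → [2, 6, 6, 5]
append xs[2]+xs[0] = 6+2 = 8 → [2, 6, 6, 5, 8]
pop() removes 8 → [2, 6, 6, 5]
append xs[3]+xs[0] = 5+2 = 7 → [2, 6, 6, 5, 7]
xs[-5]-xs[-1] = 2-7 = -5

-5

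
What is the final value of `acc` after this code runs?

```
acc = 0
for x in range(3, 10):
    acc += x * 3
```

126

x=3: acc = 0+3*3 = 9
x=4: acc = 9+4*3 = 21
x=5: acc = 21+5*3 = 36
x=6: acc = 36+6*3 = 54
x=7: acc = 54+7*3 = 75
x=8: acc = 75+8*3 = 99
x=9: acc = 99+9*3 = 126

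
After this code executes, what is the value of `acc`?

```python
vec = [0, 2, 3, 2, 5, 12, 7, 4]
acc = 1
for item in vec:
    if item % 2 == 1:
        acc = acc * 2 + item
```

item=0: not odd
item=2: not odd
item=3: odd, acc = 1*2+3 = 5
item=2: not odd
item=5: odd, acc = 5*2+5 = 15
item=12: not odd
item=7: odd, acc = 15*2+7 = 37
item=4: not odd

37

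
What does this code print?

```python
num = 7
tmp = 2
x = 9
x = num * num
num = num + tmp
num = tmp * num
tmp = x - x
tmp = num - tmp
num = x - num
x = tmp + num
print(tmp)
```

x = 7*7 = 49
num = 7+2 = 9
num = 2*9 = 18
tmp = 49-49 = 0
tmp = 18-0 = 18
num = 49-18 = 31
x = 18+31 = 49

18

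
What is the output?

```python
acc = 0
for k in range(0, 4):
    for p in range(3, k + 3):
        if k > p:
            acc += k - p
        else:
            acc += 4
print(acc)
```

24

k=1,p=3: not 1>3, acc = 0+4 = 4
k=2,p=3: not 2>3, acc = 4+4 = 8
k=2,p=4: not 2>4, acc = 8+4 = 12
k=3,p=3: not 3>3, acc = 12+4 = 16
k=3,p=4: not 3>4, acc = 16+4 = 20
k=3,p=5: not 3>5, acc = 20+4 = 24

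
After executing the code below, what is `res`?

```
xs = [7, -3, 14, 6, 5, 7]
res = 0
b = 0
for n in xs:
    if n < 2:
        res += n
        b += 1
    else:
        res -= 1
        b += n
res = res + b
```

n=7: not <2, res = 0-1 = -1; b=7
n=-3: <2, res = (-1)+(-3) = -4; b=8
n=14: not <2, res = (-4)-1 = -5; b=22
n=6: not <2, res = (-5)-1 = -6; b=28
n=5: not <2, res = (-6)-1 = -7; b=33
n=7: not <2, res = (-7)-1 = -8; b=40
res+b = (-8)+40 = 32

32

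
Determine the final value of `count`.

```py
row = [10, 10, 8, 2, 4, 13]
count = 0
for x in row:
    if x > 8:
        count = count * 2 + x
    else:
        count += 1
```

79

x=10: >8, count = 0*2+10 = 10
x=10: >8, count = 10*2+10 = 30
x=8: not >8, count = 30+1 = 31
x=2: not >8, count = 31+1 = 32
x=4: not >8, count = 32+1 = 33
x=13: >8, count = 33*2+13 = 79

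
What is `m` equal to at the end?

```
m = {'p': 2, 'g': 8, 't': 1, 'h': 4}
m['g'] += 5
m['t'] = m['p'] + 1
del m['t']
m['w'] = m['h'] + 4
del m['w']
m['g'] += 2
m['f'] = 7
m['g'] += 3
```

m['g'] = 8+5 = 13 → {'p': 2, 'g': 13, 't': 1, 'h': 4}
m['t'] = m['p']+1 = 3 → {'p': 2, 'g': 13, 't': 3, 'h': 4}
del 't' → {'p': 2, 'g': 13, 'h': 4}
m['w'] = m['h']+4 = 8 → {'p': 2, 'g': 13, 'h': 4, 'w': 8}
del 'w' → {'p': 2, 'g': 13, 'h': 4}
m['g'] = 13+2 = 15 → {'p': 2, 'g': 15, 'h': 4}
m['f'] = 7 → {'p': 2, 'g': 15, 'h': 4, 'f': 7}
m['g'] = 15+3 = 18 → {'p': 2, 'g': 18, 'h': 4, 'f': 7}

{'p': 2, 'g': 18, 'h': 4, 'f': 7}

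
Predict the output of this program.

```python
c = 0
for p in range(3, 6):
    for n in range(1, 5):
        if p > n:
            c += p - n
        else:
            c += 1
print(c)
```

p=3,n=1: 3>1, c = 0+2 = 2
p=3,n=2: 3>2, c = 2+1 = 3
p=3,n=3: not 3>3, c = 3+1 = 4
p=3,n=4: not 3>4, c = 4+1 = 5
p=4,n=1: 4>1, c = 5+3 = 8
p=4,n=2: 4>2, c = 8+2 = 10
p=4,n=3: 4>3, c = 10+1 = 11
p=4,n=4: not 4>4, c = 11+1 = 12
p=5,n=1: 5>1, c = 12+4 = 16
p=5,n=2: 5>2, c = 16+3 = 19
p=5,n=3: 5>3, c = 19+2 = 21
p=5,n=4: 5>4, c = 21+1 = 22

22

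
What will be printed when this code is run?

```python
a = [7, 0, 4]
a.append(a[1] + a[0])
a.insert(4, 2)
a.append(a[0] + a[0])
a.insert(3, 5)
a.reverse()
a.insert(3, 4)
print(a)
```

append a[1]+a[0] = 0+7 = 7 → [7, 0, 4, 7]
insert 2 at 4 → [7, 0, 4, 7, 2]
append a[0]+a[0] = 7+7 = 14 → [7, 0, 4, 7, 2, 14]
insert 5 at 3 → [7, 0, 4, 5, 7, 2, 14]
reverse → [14, 2, 7, 5, 4, 0, 7]
insert 4 at 3 → [14, 2, 7, 4, 5, 4, 0, 7]

[14, 2, 7, 4, 5, 4, 0, 7]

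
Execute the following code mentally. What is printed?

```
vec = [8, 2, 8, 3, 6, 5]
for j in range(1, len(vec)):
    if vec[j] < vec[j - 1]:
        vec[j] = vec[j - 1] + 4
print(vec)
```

j=1: 2<8, vec[1] = 8+4 = 12 → [8, 12, 8, 3, 6, 5]
j=2: 8<12, vec[2] = 12+4 = 16 → [8, 12, 16, 3, 6, 5]
j=3: 3<16, vec[3] = 16+4 = 20 → [8, 12, 16, 20, 6, 5]
j=4: 6<20, vec[4] = 20+4 = 24 → [8, 12, 16, 20, 24, 5]
j=5: 5<24, vec[5] = 24+4 = 28 → [8, 12, 16, 20, 24, 28]

[8, 12, 16, 20, 24, 28]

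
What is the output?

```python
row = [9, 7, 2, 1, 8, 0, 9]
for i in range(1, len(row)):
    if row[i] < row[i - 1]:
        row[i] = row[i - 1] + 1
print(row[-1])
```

i=1: 7<9, row[1] = 9+1 = 10 → [9, 10, 2, 1, 8, 0, 9]
i=2: 2<10, row[2] = 10+1 = 11 → [9, 10, 11, 1, 8, 0, 9]
i=3: 1<11, row[3] = 11+1 = 12 → [9, 10, 11, 12, 8, 0, 9]
i=4: 8<12, row[4] = 12+1 = 13 → [9, 10, 11, 12, 13, 0, 9]
i=5: 0<13, row[5] = 13+1 = 14 → [9, 10, 11, 12, 13, 14, 9]
i=6: 9<14, row[6] = 14+1 = 15 → [9, 10, 11, 12, 13, 14, 15]

15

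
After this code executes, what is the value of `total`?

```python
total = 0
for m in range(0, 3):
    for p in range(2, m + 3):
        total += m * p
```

m=0,p=2: total = 0+0 = 0
m=1,p=2: total = 0+2 = 2
m=1,p=3: total = 2+3 = 5
m=2,p=2: total = 5+4 = 9
m=2,p=3: total = 9+6 = 15
m=2,p=4: total = 15+8 = 23

23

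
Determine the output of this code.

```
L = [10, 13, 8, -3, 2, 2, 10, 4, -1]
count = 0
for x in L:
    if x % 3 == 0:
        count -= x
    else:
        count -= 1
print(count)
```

x=10: not %3==0, count = 0-1 = -1
x=13: not %3==0, count = (-1)-1 = -2
x=8: not %3==0, count = (-2)-1 = -3
x=-3: %3==0, count = (-3)-(-3) = 0
x=2: not %3==0, count = 0-1 = -1
x=2: not %3==0, count = (-1)-1 = -2
x=10: not %3==0, count = (-2)-1 = -3
x=4: not %3==0, count = (-3)-1 = -4
x=-1: not %3==0, count = (-4)-1 = -5

-5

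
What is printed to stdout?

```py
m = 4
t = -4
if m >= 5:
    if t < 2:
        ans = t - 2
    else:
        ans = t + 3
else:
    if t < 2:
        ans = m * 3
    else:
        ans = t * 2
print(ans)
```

m=4, t=-4
m >= 5 is False; t < 2 is True
→ ans = m * 3 = 12

12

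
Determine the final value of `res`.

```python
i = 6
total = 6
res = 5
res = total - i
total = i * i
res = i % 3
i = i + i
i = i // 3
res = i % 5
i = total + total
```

4

res = 6-6 = 0
total = 6*6 = 36
res = 6%3 = 0
i = 6+6 = 12
i = 12//3 = 4
res = 4%5 = 4
i = 36+36 = 72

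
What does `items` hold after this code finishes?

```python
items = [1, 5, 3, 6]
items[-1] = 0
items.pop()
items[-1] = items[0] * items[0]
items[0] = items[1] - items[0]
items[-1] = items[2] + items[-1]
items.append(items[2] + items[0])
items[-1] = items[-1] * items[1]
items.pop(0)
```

[5, 2, 30]

items[-1] = 0 → [1, 5, 3, 0]
pop() removes 0 → [1, 5, 3]
items[-1] = items[0]*items[0] = 1*1 = 1 → [1, 5, 1]
items[0] = items[1]-items[0] = 5-1 = 4 → [4, 5, 1]
items[-1] = items[2]+items[-1] = 1+1 = 2 → [4, 5, 2]
append items[2]+items[0] = 2+4 = 6 → [4, 5, 2, 6]
items[-1] = items[-1]*items[1] = 6*5 = 30 → [4, 5, 2, 30]
pop(0) removes 4 → [5, 2, 30]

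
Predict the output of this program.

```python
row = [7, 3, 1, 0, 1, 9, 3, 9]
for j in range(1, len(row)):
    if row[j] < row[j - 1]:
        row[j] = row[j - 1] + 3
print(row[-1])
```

j=1: 3<7, row[1] = 7+3 = 10 → [7, 10, 1, 0, 1, 9, 3, 9]
j=2: 1<10, row[2] = 10+3 = 13 → [7, 10, 13, 0, 1, 9, 3, 9]
j=3: 0<13, row[3] = 13+3 = 16 → [7, 10, 13, 16, 1, 9, 3, 9]
j=4: 1<16, row[4] = 16+3 = 19 → [7, 10, 13, 16, 19, 9, 3, 9]
j=5: 9<19, row[5] = 19+3 = 22 → [7, 10, 13, 16, 19, 22, 3, 9]
j=6: 3<22, row[6] = 22+3 = 25 → [7, 10, 13, 16, 19, 22, 25, 9]
j=7: 9<25, row[7] = 25+3 = 28 → [7, 10, 13, 16, 19, 22, 25, 28]

28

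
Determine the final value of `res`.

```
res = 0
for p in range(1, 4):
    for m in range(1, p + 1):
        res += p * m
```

p=1,m=1: res = 0+1 = 1
p=2,m=1: res = 1+2 = 3
p=2,m=2: res = 3+4 = 7
p=3,m=1: res = 7+3 = 10
p=3,m=2: res = 10+6 = 16
p=3,m=3: res = 16+9 = 25

25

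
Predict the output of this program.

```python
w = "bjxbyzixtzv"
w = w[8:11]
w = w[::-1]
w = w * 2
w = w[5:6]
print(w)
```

slice [8:11] → 'tzv'
reverse → 'vzt'
repeat ×2 → 'vztvzt'
slice [5:6] → 't'

t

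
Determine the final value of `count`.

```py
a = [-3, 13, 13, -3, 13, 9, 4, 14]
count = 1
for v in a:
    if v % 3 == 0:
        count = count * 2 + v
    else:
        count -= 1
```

v=-3: %3==0, count = 1*2+(-3) = -1
v=13: not %3==0, count = (-1)-1 = -2
v=13: not %3==0, count = (-2)-1 = -3
v=-3: %3==0, count = (-3)*2+(-3) = -9
v=13: not %3==0, count = (-9)-1 = -10
v=9: %3==0, count = (-10)*2+9 = -11
v=4: not %3==0, count = (-11)-1 = -12
v=14: not %3==0, count = (-12)-1 = -13

-13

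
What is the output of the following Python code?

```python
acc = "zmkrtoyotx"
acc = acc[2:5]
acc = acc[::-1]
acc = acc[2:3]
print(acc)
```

slice [2:5] → 'krt'
reverse → 'trk'
slice [2:3] → 'k'

k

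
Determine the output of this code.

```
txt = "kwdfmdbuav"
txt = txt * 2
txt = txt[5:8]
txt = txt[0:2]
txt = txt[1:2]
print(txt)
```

repeat ×2 → 'kwdfmdbuavkwdfmdbuav'
slice [5:8] → 'dbu'
slice [0:2] → 'db'
slice [1:2] → 'b'

b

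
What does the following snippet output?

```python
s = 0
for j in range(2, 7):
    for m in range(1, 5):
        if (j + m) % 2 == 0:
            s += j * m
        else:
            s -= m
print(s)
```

80

j=2,m=1: odd sum, s = 0-1 = -1
j=2,m=2: even sum, s = (-1)+4 = 3
j=2,m=3: odd sum, s = 3-3 = 0
j=2,m=4: even sum, s = 0+8 = 8
j=3,m=1: even sum, s = 8+3 = 11
j=3,m=2: odd sum, s = 11-2 = 9
j=3,m=3: even sum, s = 9+9 = 18
j=3,m=4: odd sum, s = 18-4 = 14
j=4,m=1: odd sum, s = 14-1 = 13
j=4,m=2: even sum, s = 13+8 = 21
j=4,m=3: odd sum, s = 21-3 = 18
j=4,m=4: even sum, s = 18+16 = 34
j=5,m=1: even sum, s = 34+5 = 39
j=5,m=2: odd sum, s = 39-2 = 37
j=5,m=3: even sum, s = 37+15 = 52
j=5,m=4: odd sum, s = 52-4 = 48
j=6,m=1: odd sum, s = 48-1 = 47
j=6,m=2: even sum, s = 47+12 = 59
j=6,m=3: odd sum, s = 59-3 = 56
j=6,m=4: even sum, s = 56+24 = 80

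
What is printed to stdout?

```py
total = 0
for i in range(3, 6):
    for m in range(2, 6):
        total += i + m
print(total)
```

i=3,m=2: total = 0+5 = 5
i=3,m=3: total = 5+6 = 11
i=3,m=4: total = 11+7 = 18
i=3,m=5: total = 18+8 = 26
i=4,m=2: total = 26+6 = 32
i=4,m=3: total = 32+7 = 39
i=4,m=4: total = 39+8 = 47
i=4,m=5: total = 47+9 = 56
i=5,m=2: total = 56+7 = 63
i=5,m=3: total = 63+8 = 71
i=5,m=4: total = 71+9 = 80
i=5,m=5: total = 80+10 = 90

90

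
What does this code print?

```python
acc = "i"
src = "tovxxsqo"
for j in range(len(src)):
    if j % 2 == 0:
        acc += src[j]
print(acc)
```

itvxq

j=0: add 't' → 'it'
j=1: skip
j=2: add 'v' → 'itv'
j=3: skip
j=4: add 'x' → 'itvx'
j=5: skip
j=6: add 'q' → 'itvxq'
j=7: skip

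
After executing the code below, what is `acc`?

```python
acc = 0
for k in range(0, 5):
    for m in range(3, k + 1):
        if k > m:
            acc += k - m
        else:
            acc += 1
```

k=3,m=3: not 3>3, acc = 0+1 = 1
k=4,m=3: 4>3, acc = 1+1 = 2
k=4,m=4: not 4>4, acc = 2+1 = 3

3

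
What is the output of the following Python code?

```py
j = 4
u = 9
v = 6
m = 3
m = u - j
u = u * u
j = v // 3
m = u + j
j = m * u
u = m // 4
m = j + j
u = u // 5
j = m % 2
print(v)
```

6

m = 9-4 = 5
u = 9*9 = 81
j = 6//3 = 2
m = 81+2 = 83
j = 83*81 = 6723
u = 83//4 = 20
m = 6723+6723 = 13446
u = 20//5 = 4
j = 13446%2 = 0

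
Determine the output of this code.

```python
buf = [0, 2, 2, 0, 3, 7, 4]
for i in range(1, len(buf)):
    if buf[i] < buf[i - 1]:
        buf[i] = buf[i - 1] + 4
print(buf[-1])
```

18

i=1: 2>=0, unchanged → [0, 2, 2, 0, 3, 7, 4]
i=2: 2>=2, unchanged → [0, 2, 2, 0, 3, 7, 4]
i=3: 0<2, buf[3] = 2+4 = 6 → [0, 2, 2, 6, 3, 7, 4]
i=4: 3<6, buf[4] = 6+4 = 10 → [0, 2, 2, 6, 10, 7, 4]
i=5: 7<10, buf[5] = 10+4 = 14 → [0, 2, 2, 6, 10, 14, 4]
i=6: 4<14, buf[6] = 14+4 = 18 → [0, 2, 2, 6, 10, 14, 18]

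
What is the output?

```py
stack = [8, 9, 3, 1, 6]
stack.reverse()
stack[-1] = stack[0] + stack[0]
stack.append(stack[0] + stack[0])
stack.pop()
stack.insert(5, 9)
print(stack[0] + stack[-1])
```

15

reverse → [6, 1, 3, 9, 8]
stack[-1] = stack[0]+stack[0] = 6+6 = 12 → [6, 1, 3, 9, 12]
append stack[0]+stack[0] = 6+6 = 12 → [6, 1, 3, 9, 12, 12]
pop() removes 12 → [6, 1, 3, 9, 12]
insert 9 at 5 → [6, 1, 3, 9, 12, 9]
stack[0]+stack[-1] = 6+9 = 15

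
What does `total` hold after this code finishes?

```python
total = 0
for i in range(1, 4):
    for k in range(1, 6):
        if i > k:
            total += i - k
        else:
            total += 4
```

52

i=1,k=1: not 1>1, total = 0+4 = 4
i=1,k=2: not 1>2, total = 4+4 = 8
i=1,k=3: not 1>3, total = 8+4 = 12
i=1,k=4: not 1>4, total = 12+4 = 16
i=1,k=5: not 1>5, total = 16+4 = 20
i=2,k=1: 2>1, total = 20+1 = 21
i=2,k=2: not 2>2, total = 21+4 = 25
i=2,k=3: not 2>3, total = 25+4 = 29
i=2,k=4: not 2>4, total = 29+4 = 33
i=2,k=5: not 2>5, total = 33+4 = 37
i=3,k=1: 3>1, total = 37+2 = 39
i=3,k=2: 3>2, total = 39+1 = 40
i=3,k=3: not 3>3, total = 40+4 = 44
i=3,k=4: not 3>4, total = 44+4 = 48
i=3,k=5: not 3>5, total = 48+4 = 52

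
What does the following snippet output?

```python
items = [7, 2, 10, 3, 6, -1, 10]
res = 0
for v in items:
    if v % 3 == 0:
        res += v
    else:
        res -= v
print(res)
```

-19

v=7: not %3==0, res = 0-7 = -7
v=2: not %3==0, res = (-7)-2 = -9
v=10: not %3==0, res = (-9)-10 = -19
v=3: %3==0, res = (-19)+3 = -16
v=6: %3==0, res = (-16)+6 = -10
v=-1: not %3==0, res = (-10)-(-1) = -9
v=10: not %3==0, res = (-9)-10 = -19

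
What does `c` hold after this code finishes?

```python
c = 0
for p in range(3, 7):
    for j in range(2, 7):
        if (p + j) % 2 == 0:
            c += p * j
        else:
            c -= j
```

144

p=3,j=2: odd sum, c = 0-2 = -2
p=3,j=3: even sum, c = (-2)+9 = 7
p=3,j=4: odd sum, c = 7-4 = 3
p=3,j=5: even sum, c = 3+15 = 18
p=3,j=6: odd sum, c = 18-6 = 12
p=4,j=2: even sum, c = 12+8 = 20
p=4,j=3: odd sum, c = 20-3 = 17
p=4,j=4: even sum, c = 17+16 = 33
p=4,j=5: odd sum, c = 33-5 = 28
p=4,j=6: even sum, c = 28+24 = 52
p=5,j=2: odd sum, c = 52-2 = 50
p=5,j=3: even sum, c = 50+15 = 65
p=5,j=4: odd sum, c = 65-4 = 61
p=5,j=5: even sum, c = 61+25 = 86
p=5,j=6: odd sum, c = 86-6 = 80
p=6,j=2: even sum, c = 80+12 = 92
p=6,j=3: odd sum, c = 92-3 = 89
p=6,j=4: even sum, c = 89+24 = 113
p=6,j=5: odd sum, c = 113-5 = 108
p=6,j=6: even sum, c = 108+36 = 144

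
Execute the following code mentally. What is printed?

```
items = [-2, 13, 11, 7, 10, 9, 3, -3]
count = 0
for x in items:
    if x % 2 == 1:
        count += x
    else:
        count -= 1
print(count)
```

38

x=-2: not odd, count = 0-1 = -1
x=13: odd, count = (-1)+13 = 12
x=11: odd, count = 12+11 = 23
x=7: odd, count = 23+7 = 30
x=10: not odd, count = 30-1 = 29
x=9: odd, count = 29+9 = 38
x=3: odd, count = 38+3 = 41
x=-3: odd, count = 41+(-3) = 38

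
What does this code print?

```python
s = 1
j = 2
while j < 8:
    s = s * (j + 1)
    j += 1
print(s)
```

j=2: s = 1*3 = 3
j=3: s = 3*4 = 12
j=4: s = 12*5 = 60
j=5: s = 60*6 = 360
j=6: s = 360*7 = 2520
j=7: s = 2520*8 = 20160

20160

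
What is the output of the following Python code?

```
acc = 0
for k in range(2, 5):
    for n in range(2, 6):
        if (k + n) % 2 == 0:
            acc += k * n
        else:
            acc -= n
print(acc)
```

k=2,n=2: even sum, acc = 0+4 = 4
k=2,n=3: odd sum, acc = 4-3 = 1
k=2,n=4: even sum, acc = 1+8 = 9
k=2,n=5: odd sum, acc = 9-5 = 4
k=3,n=2: odd sum, acc = 4-2 = 2
k=3,n=3: even sum, acc = 2+9 = 11
k=3,n=4: odd sum, acc = 11-4 = 7
k=3,n=5: even sum, acc = 7+15 = 22
k=4,n=2: even sum, acc = 22+8 = 30
k=4,n=3: odd sum, acc = 30-3 = 27
k=4,n=4: even sum, acc = 27+16 = 43
k=4,n=5: odd sum, acc = 43-5 = 38

38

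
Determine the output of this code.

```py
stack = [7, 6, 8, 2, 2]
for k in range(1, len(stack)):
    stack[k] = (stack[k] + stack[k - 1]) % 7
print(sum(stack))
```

k=1: stack[1] = (6+7)%7 = 6 → [7, 6, 8, 2, 2]
k=2: stack[2] = (8+6)%7 = 0 → [7, 6, 0, 2, 2]
k=3: stack[3] = (2+0)%7 = 2 → [7, 6, 0, 2, 2]
k=4: stack[4] = (2+2)%7 = 4 → [7, 6, 0, 2, 4]
sum = 19

19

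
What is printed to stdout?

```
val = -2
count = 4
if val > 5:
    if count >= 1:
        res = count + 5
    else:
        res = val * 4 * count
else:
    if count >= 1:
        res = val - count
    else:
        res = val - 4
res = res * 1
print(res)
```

val=-2, count=4
val > 5 is False; count >= 1 is True
→ res = val - count = -6
res = (-6)*1 = -6

-6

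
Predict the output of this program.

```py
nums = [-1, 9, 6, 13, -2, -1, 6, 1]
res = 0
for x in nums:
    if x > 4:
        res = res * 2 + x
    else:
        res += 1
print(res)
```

149

x=-1: not >4, res = 0+1 = 1
x=9: >4, res = 1*2+9 = 11
x=6: >4, res = 11*2+6 = 28
x=13: >4, res = 28*2+13 = 69
x=-2: not >4, res = 69+1 = 70
x=-1: not >4, res = 70+1 = 71
x=6: >4, res = 71*2+6 = 148
x=1: not >4, res = 148+1 = 149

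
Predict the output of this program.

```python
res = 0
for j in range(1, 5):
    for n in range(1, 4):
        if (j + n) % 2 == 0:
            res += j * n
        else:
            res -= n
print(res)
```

16

j=1,n=1: even sum, res = 0+1 = 1
j=1,n=2: odd sum, res = 1-2 = -1
j=1,n=3: even sum, res = (-1)+3 = 2
j=2,n=1: odd sum, res = 2-1 = 1
j=2,n=2: even sum, res = 1+4 = 5
j=2,n=3: odd sum, res = 5-3 = 2
j=3,n=1: even sum, res = 2+3 = 5
j=3,n=2: odd sum, res = 5-2 = 3
j=3,n=3: even sum, res = 3+9 = 12
j=4,n=1: odd sum, res = 12-1 = 11
j=4,n=2: even sum, res = 11+8 = 19
j=4,n=3: odd sum, res = 19-3 = 16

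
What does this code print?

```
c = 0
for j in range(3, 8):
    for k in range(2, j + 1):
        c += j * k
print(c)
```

430

j=3,k=2: c = 0+6 = 6
j=3,k=3: c = 6+9 = 15
j=4,k=2: c = 15+8 = 23
j=4,k=3: c = 23+12 = 35
j=4,k=4: c = 35+16 = 51
j=5,k=2: c = 51+10 = 61
j=5,k=3: c = 61+15 = 76
j=5,k=4: c = 76+20 = 96
j=5,k=5: c = 96+25 = 121
j=6,k=2: c = 121+12 = 133
j=6,k=3: c = 133+18 = 151
j=6,k=4: c = 151+24 = 175
j=6,k=5: c = 175+30 = 205
j=6,k=6: c = 205+36 = 241
j=7,k=2: c = 241+14 = 255
j=7,k=3: c = 255+21 = 276
j=7,k=4: c = 276+28 = 304
j=7,k=5: c = 304+35 = 339
j=7,k=6: c = 339+42 = 381
j=7,k=7: c = 381+49 = 430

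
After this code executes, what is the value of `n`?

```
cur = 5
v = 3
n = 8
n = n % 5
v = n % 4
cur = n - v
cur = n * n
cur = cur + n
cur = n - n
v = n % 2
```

n = 8%5 = 3
v = 3%4 = 3
cur = 3-3 = 0
cur = 3*3 = 9
cur = 9+3 = 12
cur = 3-3 = 0
v = 3%2 = 1

3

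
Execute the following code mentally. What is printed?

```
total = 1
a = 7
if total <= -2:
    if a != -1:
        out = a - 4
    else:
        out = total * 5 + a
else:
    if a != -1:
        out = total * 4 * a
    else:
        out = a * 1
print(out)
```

28

total=1, a=7
total <= -2 is False; a != -1 is True
→ out = total * 4 * a = 28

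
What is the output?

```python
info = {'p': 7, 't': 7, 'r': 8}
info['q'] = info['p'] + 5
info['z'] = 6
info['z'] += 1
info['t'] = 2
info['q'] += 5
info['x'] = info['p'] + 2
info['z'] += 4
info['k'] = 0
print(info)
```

info['q'] = info['p']+5 = 12 → {'p': 7, 't': 7, 'r': 8, 'q': 12}
info['z'] = 6 → {'p': 7, 't': 7, 'r': 8, 'q': 12, 'z': 6}
info['z'] = 6+1 = 7 → {'p': 7, 't': 7, 'r': 8, 'q': 12, 'z': 7}
info['t'] = 2 → {'p': 7, 't': 2, 'r': 8, 'q': 12, 'z': 7}
info['q'] = 12+5 = 17 → {'p': 7, 't': 2, 'r': 8, 'q': 17, 'z': 7}
info['x'] = info['p']+2 = 9 → {'p': 7, 't': 2, 'r': 8, 'q': 17, 'z': 7, 'x': 9}
info['z'] = 7+4 = 11 → {'p': 7, 't': 2, 'r': 8, 'q': 17, 'z': 11, 'x': 9}
info['k'] = 0 → {'p': 7, 't': 2, 'r': 8, 'q': 17, 'z': 11, 'x': 9, 'k': 0}

{'p': 7, 't': 2, 'r': 8, 'q': 17, 'z': 11, 'x': 9, 'k': 0}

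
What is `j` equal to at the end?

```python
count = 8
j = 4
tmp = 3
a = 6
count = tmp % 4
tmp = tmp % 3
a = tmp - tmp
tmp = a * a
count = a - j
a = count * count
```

count = 3%4 = 3
tmp = 3%3 = 0
a = 0-0 = 0
tmp = 0*0 = 0
count = 0-4 = -4
a = (-4)*(-4) = 16

4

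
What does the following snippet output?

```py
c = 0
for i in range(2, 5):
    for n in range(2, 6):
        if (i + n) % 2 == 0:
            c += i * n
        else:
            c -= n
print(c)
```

i=2,n=2: even sum, c = 0+4 = 4
i=2,n=3: odd sum, c = 4-3 = 1
i=2,n=4: even sum, c = 1+8 = 9
i=2,n=5: odd sum, c = 9-5 = 4
i=3,n=2: odd sum, c = 4-2 = 2
i=3,n=3: even sum, c = 2+9 = 11
i=3,n=4: odd sum, c = 11-4 = 7
i=3,n=5: even sum, c = 7+15 = 22
i=4,n=2: even sum, c = 22+8 = 30
i=4,n=3: odd sum, c = 30-3 = 27
i=4,n=4: even sum, c = 27+16 = 43
i=4,n=5: odd sum, c = 43-5 = 38

38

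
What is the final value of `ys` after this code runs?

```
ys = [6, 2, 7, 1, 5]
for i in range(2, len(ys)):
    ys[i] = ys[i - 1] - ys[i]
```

[6, 2, -5, -6, -11]

i=2: ys[2] = 2-7 = -5 → [6, 2, -5, 1, 5]
i=3: ys[3] = (-5)-1 = -6 → [6, 2, -5, -6, 5]
i=4: ys[4] = (-6)-5 = -11 → [6, 2, -5, -6, -11]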